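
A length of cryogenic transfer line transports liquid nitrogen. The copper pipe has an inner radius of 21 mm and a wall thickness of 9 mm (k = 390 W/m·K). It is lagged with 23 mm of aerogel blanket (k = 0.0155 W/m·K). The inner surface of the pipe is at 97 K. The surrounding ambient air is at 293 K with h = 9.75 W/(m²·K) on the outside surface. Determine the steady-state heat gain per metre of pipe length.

Cylindrical conduction, so R = ln(r₂/r₁)/(2πkL) per layer, in series:
R_copper pipe wall = ln(30/21)/(2π×390×1) = 1.456×10^-4 K/W
R_aerogel blanket = ln(53/30)/(2π×0.0155×1) = 5.843 K/W
R_outer film = 1/(h_o·2πr_oL) = 1/(9.75×2π×0.053×1) = 0.308 K/W
R_total = 6.152 K/W
Q = ΔT/R_total = 196/6.152

q′ ≈ 31.9 W/m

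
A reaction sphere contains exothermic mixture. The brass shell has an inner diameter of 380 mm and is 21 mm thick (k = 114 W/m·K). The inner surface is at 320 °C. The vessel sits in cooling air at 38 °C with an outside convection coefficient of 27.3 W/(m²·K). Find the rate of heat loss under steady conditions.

Q ≈ 4280 W

Radial (spherical) resistances in series:
R_brass shell = (1/0.19 − 1/0.211)/(4π×114) = 3.657×10^-4 K/W
R_outer film = 1/(h·4πr_o²) = 1/(27.3×4π×0.211²) = 0.06547 K/W
R_total = 0.06584 K/W
Q = ΔT/R_total = 282/0.06584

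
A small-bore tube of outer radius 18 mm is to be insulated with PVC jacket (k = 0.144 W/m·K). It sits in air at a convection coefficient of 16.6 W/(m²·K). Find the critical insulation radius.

For a cylinder r_cr = k/h = 0.144/16.6
r_cr = 8.67 mm; since the bare radius (18 mm) is above r_cr, any added insulation will reduce heat loss.

r_cr ≈ 8.67 mm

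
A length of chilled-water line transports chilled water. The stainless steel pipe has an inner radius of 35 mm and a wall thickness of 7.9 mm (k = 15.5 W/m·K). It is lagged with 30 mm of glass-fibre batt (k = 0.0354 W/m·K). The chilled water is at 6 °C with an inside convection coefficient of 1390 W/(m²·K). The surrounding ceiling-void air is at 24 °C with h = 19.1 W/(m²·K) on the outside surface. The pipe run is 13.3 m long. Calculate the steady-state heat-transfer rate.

Q ≈ 95.6 W

Per-layer cylindrical resistances, series-summed:
R_inner film = 1/(h_i·2πr₁L) = 1/(1390×2π×0.035×13.3) = 2.46×10^-4 K/W
R_stainless steel pipe wall = ln(42.9/35)/(2π×15.5×13.3) = 1.571×10^-4 K/W
R_glass-fibre batt = ln(72.9/42.9)/(2π×0.0354×13.3) = 0.1792 K/W
R_outer film = 1/(h_o·2πr_oL) = 1/(19.1×2π×0.0729×13.3) = 0.008594 K/W
R_total = 0.1882 K/W
Q = ΔT/R_total = 18/0.1882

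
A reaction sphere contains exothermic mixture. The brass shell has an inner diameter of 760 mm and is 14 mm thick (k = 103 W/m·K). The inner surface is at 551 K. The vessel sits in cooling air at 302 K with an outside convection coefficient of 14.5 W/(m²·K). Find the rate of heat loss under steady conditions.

Q ≈ 7030 W

Spherical conduction: R = (1/r_in − 1/r_out)/(4πk) per layer; series-sum.
R_brass shell = (1/0.38 − 1/0.394)/(4π×103) = 7.224×10^-5 K/W
R_outer film = 1/(h·4πr_o²) = 1/(14.5×4π×0.394²) = 0.03535 K/W
R_total = 0.03543 K/W
Q = ΔT/R_total = 249/0.03543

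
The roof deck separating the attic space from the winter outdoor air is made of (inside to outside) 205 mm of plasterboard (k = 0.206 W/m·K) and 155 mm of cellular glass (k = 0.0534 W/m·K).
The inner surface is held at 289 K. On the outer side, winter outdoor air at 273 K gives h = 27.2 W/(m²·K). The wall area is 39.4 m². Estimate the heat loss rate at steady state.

Thermal resistances in series:
R_plasterboard = L/(kA) = 0.205/(0.206×39.4) = 0.02526 K/W
R_cellular glass = L/(kA) = 0.155/(0.0534×39.4) = 0.07367 K/W
R_outer film = 1/(h_o·A) = 1/(27.2×39.4) = 9.331×10^-4 K/W
R_total = 0.09986 K/W
Q = ΔT / R_total = 16 / 0.09986

Q ≈ 160 W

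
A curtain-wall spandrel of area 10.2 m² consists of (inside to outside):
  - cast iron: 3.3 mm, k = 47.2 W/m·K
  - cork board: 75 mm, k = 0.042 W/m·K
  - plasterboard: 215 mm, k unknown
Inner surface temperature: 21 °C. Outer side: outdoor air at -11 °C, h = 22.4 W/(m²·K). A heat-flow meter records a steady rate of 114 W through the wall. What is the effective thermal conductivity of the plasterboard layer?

k ≈ 0.208 W/(m·K)

Thermal resistances in series:
R_cast iron = L/(kA) = 0.0033/(47.2×10.2) = 6.854×10^-6 K/W
R_cork board = L/(kA) = 0.075/(0.042×10.2) = 0.1751 K/W
R_outer film = 1/(h_o·A) = 1/(22.4×10.2) = 0.004377 K/W
Sum of known resistances R_other = 0.1795 K/W
Total R = ΔT/Q = 32/114 = 0.2807 K/W
R_plasterboard = R_total − R_other = 0.1012 K/W
k = L/(R·A) = 0.215/(0.1012×10.2)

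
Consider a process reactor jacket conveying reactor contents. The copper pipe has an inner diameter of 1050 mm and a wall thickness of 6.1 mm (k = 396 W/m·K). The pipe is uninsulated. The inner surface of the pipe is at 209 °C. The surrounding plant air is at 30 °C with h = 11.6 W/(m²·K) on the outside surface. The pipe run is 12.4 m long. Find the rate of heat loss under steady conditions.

Q ≈ 85900 W

Per-layer cylindrical resistances, series-summed:
R_copper pipe wall = ln(531.1/525)/(2π×396×12.4) = 3.744×10^-7 K/W
R_outer film = 1/(h_o·2πr_oL) = 1/(11.6×2π×0.5311×12.4) = 0.002083 K/W
R_total = 0.002084 K/W
Q = ΔT/R_total = 179/0.002084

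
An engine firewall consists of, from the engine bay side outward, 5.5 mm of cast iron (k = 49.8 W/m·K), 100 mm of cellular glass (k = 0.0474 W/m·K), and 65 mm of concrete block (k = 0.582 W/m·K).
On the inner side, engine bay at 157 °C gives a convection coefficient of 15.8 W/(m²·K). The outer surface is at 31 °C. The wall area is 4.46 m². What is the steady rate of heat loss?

Q ≈ 246 W

Model the wall as resistances in series:
R_inner film = 1/(h_i·A) = 1/(15.8×4.46) = 0.01419 K/W
R_cast iron = L/(kA) = 0.0055/(49.8×4.46) = 2.476×10^-5 K/W
R_cellular glass = L/(kA) = 0.1/(0.0474×4.46) = 0.473 K/W
R_concrete block = L/(kA) = 0.065/(0.582×4.46) = 0.02504 K/W
R_total = 0.5123 K/W
Q = ΔT / R_total = 126 / 0.5123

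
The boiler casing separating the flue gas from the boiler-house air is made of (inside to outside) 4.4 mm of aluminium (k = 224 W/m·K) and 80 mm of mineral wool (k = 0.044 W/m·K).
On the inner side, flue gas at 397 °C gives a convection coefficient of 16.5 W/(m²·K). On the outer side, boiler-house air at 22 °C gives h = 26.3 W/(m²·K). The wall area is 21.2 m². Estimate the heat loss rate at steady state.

Q ≈ 4150 W

Thermal resistances in series:
R_inner film = 1/(h_i·A) = 1/(16.5×21.2) = 0.002859 K/W
R_aluminium = L/(kA) = 0.0044/(224×21.2) = 9.265×10^-7 K/W
R_mineral wool = L/(kA) = 0.08/(0.044×21.2) = 0.08576 K/W
R_outer film = 1/(h_o·A) = 1/(26.3×21.2) = 0.001794 K/W
R_total = 0.09042 K/W
Q = ΔT / R_total = 375 / 0.09042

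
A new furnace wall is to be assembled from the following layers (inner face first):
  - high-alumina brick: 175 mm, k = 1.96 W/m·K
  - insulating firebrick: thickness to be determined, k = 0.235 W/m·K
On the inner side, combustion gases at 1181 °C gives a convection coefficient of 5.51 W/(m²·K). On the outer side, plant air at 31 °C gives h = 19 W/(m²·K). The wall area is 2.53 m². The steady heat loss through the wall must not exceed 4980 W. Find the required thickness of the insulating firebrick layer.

Series thermal resistances:
R_inner film = 1/(h_i·A) = 1/(5.51×2.53) = 0.07173 K/W
R_high-alumina brick = L/(kA) = 0.175/(1.96×2.53) = 0.03529 K/W
R_outer film = 1/(h_o·A) = 1/(19×2.53) = 0.0208 K/W
Sum of the known resistances R_other = 0.1278 K/W
Required total resistance R_tot = ΔT/Q_allow = 1150/4980 = 0.2309 K/W
R_insulating firebrick = R_tot − R_other = 0.1031 K/W
L = R·k·A = 0.1031×0.235×2.53

L ≈ 61.3 mm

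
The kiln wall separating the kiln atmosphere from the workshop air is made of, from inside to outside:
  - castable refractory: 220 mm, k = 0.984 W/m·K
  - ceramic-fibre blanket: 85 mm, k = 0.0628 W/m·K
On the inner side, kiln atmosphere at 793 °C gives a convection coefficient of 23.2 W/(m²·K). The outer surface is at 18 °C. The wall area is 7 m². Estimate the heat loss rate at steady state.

Q ≈ 3350 W

Series thermal resistances:
R_inner film = 1/(h_i·A) = 1/(23.2×7) = 0.006158 K/W
R_castable refractory = L/(kA) = 0.22/(0.984×7) = 0.03194 K/W
R_ceramic-fibre blanket = L/(kA) = 0.085/(0.0628×7) = 0.1934 K/W
R_total = 0.2315 K/W
Q = ΔT / R_total = 775 / 0.2315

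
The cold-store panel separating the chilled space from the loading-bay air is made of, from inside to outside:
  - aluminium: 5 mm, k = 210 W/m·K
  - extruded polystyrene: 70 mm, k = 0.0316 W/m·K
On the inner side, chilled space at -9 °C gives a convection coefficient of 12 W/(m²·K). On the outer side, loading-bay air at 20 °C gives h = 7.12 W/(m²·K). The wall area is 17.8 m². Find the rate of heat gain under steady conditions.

Q ≈ 212 W

Using the resistance-network approach (series):
R_inner film = 1/(h_i·A) = 1/(12×17.8) = 0.004682 K/W
R_aluminium = L/(kA) = 0.005/(210×17.8) = 1.338×10^-6 K/W
R_extruded polystyrene = L/(kA) = 0.07/(0.0316×17.8) = 0.1244 K/W
R_outer film = 1/(h_o·A) = 1/(7.12×17.8) = 0.00789 K/W
R_total = 0.137 K/W
Q = ΔT / R_total = 29 / 0.137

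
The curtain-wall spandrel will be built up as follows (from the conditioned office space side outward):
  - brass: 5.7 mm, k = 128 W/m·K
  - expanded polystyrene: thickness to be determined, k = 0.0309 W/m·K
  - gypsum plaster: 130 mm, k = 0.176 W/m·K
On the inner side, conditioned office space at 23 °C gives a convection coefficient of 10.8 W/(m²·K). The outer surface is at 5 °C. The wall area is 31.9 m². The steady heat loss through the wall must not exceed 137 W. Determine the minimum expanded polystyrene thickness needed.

L ≈ 104 mm

Series thermal resistances:
R_inner film = 1/(h_i·A) = 1/(10.8×31.9) = 0.002903 K/W
R_brass = L/(kA) = 0.0057/(128×31.9) = 1.396×10^-6 K/W
R_gypsum plaster = L/(kA) = 0.13/(0.176×31.9) = 0.02315 K/W
Sum of the known resistances R_other = 0.02606 K/W
Required total resistance R_tot = ΔT/Q_allow = 18/137 = 0.1314 K/W
R_expanded polystyrene = R_tot − R_other = 0.1053 K/W
L = R·k·A = 0.1053×0.0309×31.9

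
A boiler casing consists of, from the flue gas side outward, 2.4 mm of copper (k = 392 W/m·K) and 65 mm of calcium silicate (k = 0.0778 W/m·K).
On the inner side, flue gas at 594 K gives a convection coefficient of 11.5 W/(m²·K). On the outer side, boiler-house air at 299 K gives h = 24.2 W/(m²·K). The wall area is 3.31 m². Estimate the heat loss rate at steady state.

Q ≈ 1010 W

Treating each layer as a thermal resistance in series:
R_inner film = 1/(h_i·A) = 1/(11.5×3.31) = 0.02627 K/W
R_copper = L/(kA) = 0.0024/(392×3.31) = 1.85×10^-6 K/W
R_calcium silicate = L/(kA) = 0.065/(0.0778×3.31) = 0.2524 K/W
R_outer film = 1/(h_o·A) = 1/(24.2×3.31) = 0.01248 K/W
R_total = 0.2912 K/W
Q = ΔT / R_total = 295 / 0.2912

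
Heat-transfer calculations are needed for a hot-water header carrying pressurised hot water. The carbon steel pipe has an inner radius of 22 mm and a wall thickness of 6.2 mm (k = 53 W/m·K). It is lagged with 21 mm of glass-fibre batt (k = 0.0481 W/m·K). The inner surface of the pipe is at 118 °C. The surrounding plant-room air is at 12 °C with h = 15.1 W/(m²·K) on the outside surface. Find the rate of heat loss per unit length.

Cylindrical conduction, so R = ln(r₂/r₁)/(2πkL) per layer, in series:
R_carbon steel pipe wall = ln(28.2/22)/(2π×53×1) = 7.456×10^-4 K/W
R_glass-fibre batt = ln(49.2/28.2)/(2π×0.0481×1) = 1.842 K/W
R_outer film = 1/(h_o·2πr_oL) = 1/(15.1×2π×0.0492×1) = 0.2142 K/W
R_total = 2.057 K/W
Q = ΔT/R_total = 106/2.057

q′ ≈ 51.5 W/m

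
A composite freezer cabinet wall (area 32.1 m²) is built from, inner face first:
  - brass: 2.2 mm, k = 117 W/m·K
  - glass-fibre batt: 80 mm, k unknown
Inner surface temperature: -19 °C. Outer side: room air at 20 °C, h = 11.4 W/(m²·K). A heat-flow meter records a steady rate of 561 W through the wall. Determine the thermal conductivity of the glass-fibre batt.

k ≈ 0.0373 W/(m·K)

Using the resistance-network approach (series):
R_brass = L/(kA) = 0.0022/(117×32.1) = 5.858×10^-7 K/W
R_outer film = 1/(h_o·A) = 1/(11.4×32.1) = 0.002733 K/W
Sum of known resistances R_other = 0.002733 K/W
Total R = ΔT/Q = 39/561 = 0.06952 K/W
R_glass-fibre batt = R_total − R_other = 0.06679 K/W
k = L/(R·A) = 0.08/(0.06679×32.1)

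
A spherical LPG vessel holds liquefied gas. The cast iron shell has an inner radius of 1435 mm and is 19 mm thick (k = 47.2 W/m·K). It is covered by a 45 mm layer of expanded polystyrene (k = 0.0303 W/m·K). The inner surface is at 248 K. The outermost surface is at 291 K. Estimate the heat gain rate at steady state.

Q ≈ 793 W

For a spherical shell R = (1/r₁ − 1/r₂)/(4πk); film R = 1/(h·4πr²). In series:
R_cast iron shell = (1/1.435 − 1/1.454)/(4π×47.2) = 1.535×10^-5 K/W
R_expanded polystyrene = (1/1.454 − 1/1.499)/(4π×0.0303) = 0.05422 K/W
R_total = 0.05424 K/W
Q = ΔT/R_total = 43/0.05424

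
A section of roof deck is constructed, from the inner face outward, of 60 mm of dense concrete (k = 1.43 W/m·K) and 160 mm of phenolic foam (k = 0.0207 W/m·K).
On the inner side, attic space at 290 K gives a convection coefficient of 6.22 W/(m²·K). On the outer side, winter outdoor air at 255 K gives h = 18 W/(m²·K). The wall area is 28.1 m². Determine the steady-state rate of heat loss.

Model the wall as resistances in series:
R_inner film = 1/(h_i·A) = 1/(6.22×28.1) = 0.005721 K/W
R_dense concrete = L/(kA) = 0.06/(1.43×28.1) = 0.001493 K/W
R_phenolic foam = L/(kA) = 0.16/(0.0207×28.1) = 0.2751 K/W
R_outer film = 1/(h_o·A) = 1/(18×28.1) = 0.001977 K/W
R_total = 0.2843 K/W
Q = ΔT / R_total = 35 / 0.2843

Q ≈ 123 W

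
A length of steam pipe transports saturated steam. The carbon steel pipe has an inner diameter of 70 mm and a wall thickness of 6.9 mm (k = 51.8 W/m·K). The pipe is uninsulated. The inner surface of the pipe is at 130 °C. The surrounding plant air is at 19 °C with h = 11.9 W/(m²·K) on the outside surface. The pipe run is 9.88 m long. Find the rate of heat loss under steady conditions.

Q ≈ 3430 W

Cylindrical conduction, so R = ln(r₂/r₁)/(2πkL) per layer, in series:
R_carbon steel pipe wall = ln(41.9/35)/(2π×51.8×9.88) = 5.596×10^-5 K/W
R_outer film = 1/(h_o·2πr_oL) = 1/(11.9×2π×0.0419×9.88) = 0.03231 K/W
R_total = 0.03236 K/W
Q = ΔT/R_total = 111/0.03236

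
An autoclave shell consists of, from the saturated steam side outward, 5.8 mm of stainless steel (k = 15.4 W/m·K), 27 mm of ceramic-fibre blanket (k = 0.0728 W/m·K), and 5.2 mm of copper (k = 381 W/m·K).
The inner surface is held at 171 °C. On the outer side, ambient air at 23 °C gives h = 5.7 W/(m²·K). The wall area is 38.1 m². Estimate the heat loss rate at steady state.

Treating each layer as a thermal resistance in series:
R_stainless steel = L/(kA) = 0.0058/(15.4×38.1) = 9.885×10^-6 K/W
R_ceramic-fibre blanket = L/(kA) = 0.027/(0.0728×38.1) = 0.009734 K/W
R_copper = L/(kA) = 0.0052/(381×38.1) = 3.582×10^-7 K/W
R_outer film = 1/(h_o·A) = 1/(5.7×38.1) = 0.004605 K/W
R_total = 0.01435 K/W
Q = ΔT / R_total = 148 / 0.01435

Q ≈ 10300 W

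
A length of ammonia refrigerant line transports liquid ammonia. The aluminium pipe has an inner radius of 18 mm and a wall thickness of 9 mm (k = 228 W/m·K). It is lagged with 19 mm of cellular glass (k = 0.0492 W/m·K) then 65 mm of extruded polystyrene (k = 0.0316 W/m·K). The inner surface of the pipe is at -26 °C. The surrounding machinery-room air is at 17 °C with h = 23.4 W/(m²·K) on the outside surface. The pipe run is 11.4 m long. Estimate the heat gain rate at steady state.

Q ≈ 78.8 W

Treating each annulus and film as a series resistance:
R_aluminium pipe wall = ln(27/18)/(2π×228×11.4) = 2.483×10^-5 K/W
R_cellular glass = ln(46/27)/(2π×0.0492×11.4) = 0.1512 K/W
R_extruded polystyrene = ln(111/46)/(2π×0.0316×11.4) = 0.3892 K/W
R_outer film = 1/(h_o·2πr_oL) = 1/(23.4×2π×0.111×11.4) = 0.005375 K/W
R_total = 0.5458 K/W
Q = ΔT/R_total = 43/0.5458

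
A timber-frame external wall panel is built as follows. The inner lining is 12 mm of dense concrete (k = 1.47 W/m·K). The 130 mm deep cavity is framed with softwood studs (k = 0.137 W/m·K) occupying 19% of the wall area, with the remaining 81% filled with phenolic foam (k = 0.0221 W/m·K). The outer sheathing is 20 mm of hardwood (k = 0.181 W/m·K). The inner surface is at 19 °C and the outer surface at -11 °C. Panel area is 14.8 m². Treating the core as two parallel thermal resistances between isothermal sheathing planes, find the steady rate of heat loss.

Q ≈ 144 W

Sheathing layers in series; stud and cavity paths in parallel between them.
R_inner = 0.012/(1.47×14.8) = 5.516×10^-4 K/W
R_stud  = 0.13/(0.137×0.19×14.8) = 0.3374 K/W
R_cav   = 0.13/(0.0221×0.81×14.8) = 0.4907 K/W
1/R_core = 1/R_stud + 1/R_cav → R_core = 0.1999 K/W
R_outer = 0.02/(0.181×14.8) = 0.007466 K/W
R_total = 0.208 K/W
Q = ΔT/R_total = 30/0.208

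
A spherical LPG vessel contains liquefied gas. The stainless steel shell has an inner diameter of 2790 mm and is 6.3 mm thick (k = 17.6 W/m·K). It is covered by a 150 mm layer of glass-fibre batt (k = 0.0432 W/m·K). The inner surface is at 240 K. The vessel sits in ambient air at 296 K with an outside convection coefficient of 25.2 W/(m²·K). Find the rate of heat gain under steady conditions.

Each spherical layer contributes R = (1/r_i − 1/r_o)/(4πk):
R_stainless steel shell = (1/1.395 − 1/1.4013)/(4π×17.6) = 1.457×10^-5 K/W
R_glass-fibre batt = (1/1.4013 − 1/1.5513)/(4π×0.0432) = 0.1271 K/W
R_outer film = 1/(h·4πr_o²) = 1/(25.2×4π×1.5513²) = 0.001312 K/W
R_total = 0.1284 K/W
Q = ΔT/R_total = 56/0.1284

Q ≈ 436 W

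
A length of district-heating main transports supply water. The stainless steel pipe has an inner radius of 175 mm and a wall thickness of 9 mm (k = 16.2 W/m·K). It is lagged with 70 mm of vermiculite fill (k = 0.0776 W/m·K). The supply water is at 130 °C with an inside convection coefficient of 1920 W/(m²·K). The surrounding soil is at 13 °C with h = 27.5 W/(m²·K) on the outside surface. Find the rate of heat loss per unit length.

q′ ≈ 171 W/m

Cylindrical conduction, so R = ln(r₂/r₁)/(2πkL) per layer, in series:
R_inner film = 1/(h_i·2πr₁L) = 1/(1920×2π×0.175×1) = 4.737×10^-4 K/W
R_stainless steel pipe wall = ln(184/175)/(2π×16.2×1) = 4.927×10^-4 K/W
R_vermiculite fill = ln(254/184)/(2π×0.0776×1) = 0.6612 K/W
R_outer film = 1/(h_o·2πr_oL) = 1/(27.5×2π×0.254×1) = 0.02279 K/W
R_total = 0.685 K/W
Q = ΔT/R_total = 117/0.685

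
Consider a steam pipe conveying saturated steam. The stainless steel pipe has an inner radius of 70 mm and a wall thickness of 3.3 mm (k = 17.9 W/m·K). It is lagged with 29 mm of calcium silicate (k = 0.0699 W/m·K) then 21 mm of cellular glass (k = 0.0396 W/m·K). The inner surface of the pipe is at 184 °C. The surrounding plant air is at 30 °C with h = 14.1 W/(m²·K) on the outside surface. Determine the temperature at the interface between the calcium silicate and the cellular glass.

T ≈ 111 °C

Cylindrical conduction, so R = ln(r₂/r₁)/(2πkL) per layer, in series:
R_stainless steel pipe wall = ln(73.3/70)/(2π×17.9×1) = 4.096×10^-4 K/W
R_calcium silicate = ln(102.3/73.3)/(2π×0.0699×1) = 0.759 K/W
R_cellular glass = ln(123.3/102.3)/(2π×0.0396×1) = 0.7504 K/W
R_outer film = 1/(h_o·2πr_oL) = 1/(14.1×2π×0.1233×1) = 0.09155 K/W
R_total = 1.601 K/W
Q = ΔT/R_total = 154/1.601
Q = 96.2 W/m
T_interface = T_inner − Q·ΣR(inner→interface) = 184 − 96.2×0.7594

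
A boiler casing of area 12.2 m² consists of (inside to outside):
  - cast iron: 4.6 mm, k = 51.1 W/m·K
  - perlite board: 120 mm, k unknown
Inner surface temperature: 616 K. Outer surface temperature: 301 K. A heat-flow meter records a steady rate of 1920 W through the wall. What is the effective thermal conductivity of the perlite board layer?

k ≈ 0.06 W/(m·K)

Thermal resistances in series:
R_cast iron = L/(kA) = 0.0046/(51.1×12.2) = 7.379×10^-6 K/W
Sum of known resistances R_other = 7.379×10^-6 K/W
Total R = ΔT/Q = 315/1920 = 0.1641 K/W
R_perlite board = R_total − R_other = 0.1641 K/W
k = L/(R·A) = 0.12/(0.1641×12.2)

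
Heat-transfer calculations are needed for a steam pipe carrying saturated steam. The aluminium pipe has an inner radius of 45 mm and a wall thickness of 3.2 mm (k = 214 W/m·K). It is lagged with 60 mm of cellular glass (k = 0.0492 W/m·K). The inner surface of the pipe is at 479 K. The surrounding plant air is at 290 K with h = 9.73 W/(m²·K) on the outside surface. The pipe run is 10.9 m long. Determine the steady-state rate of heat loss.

Q ≈ 745 W

Per-layer cylindrical resistances, series-summed:
R_aluminium pipe wall = ln(48.2/45)/(2π×214×10.9) = 4.687×10^-6 K/W
R_cellular glass = ln(108.2/48.2)/(2π×0.0492×10.9) = 0.24 K/W
R_outer film = 1/(h_o·2πr_oL) = 1/(9.73×2π×0.1082×10.9) = 0.01387 K/W
R_total = 0.2539 K/W
Q = ΔT/R_total = 189/0.2539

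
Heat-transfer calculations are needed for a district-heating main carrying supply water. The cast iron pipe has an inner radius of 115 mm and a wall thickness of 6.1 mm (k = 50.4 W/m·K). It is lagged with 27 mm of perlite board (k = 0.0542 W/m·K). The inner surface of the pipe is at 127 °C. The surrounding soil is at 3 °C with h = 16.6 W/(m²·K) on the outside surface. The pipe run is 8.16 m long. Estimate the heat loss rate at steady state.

Per-layer cylindrical resistances, series-summed:
R_cast iron pipe wall = ln(121.1/115)/(2π×50.4×8.16) = 2×10^-5 K/W
R_perlite board = ln(148.1/121.1)/(2π×0.0542×8.16) = 0.07243 K/W
R_outer film = 1/(h_o·2πr_oL) = 1/(16.6×2π×0.1481×8.16) = 0.007934 K/W
R_total = 0.08038 K/W
Q = ΔT/R_total = 124/0.08038

Q ≈ 1540 W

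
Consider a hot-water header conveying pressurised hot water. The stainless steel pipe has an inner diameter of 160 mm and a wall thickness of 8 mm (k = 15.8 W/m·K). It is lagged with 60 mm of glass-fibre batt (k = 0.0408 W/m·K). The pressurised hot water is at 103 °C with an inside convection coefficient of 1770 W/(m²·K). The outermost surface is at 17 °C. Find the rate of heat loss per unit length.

q′ ≈ 42.4 W/m

Radial resistances (cylindrical: R_cond = ln(r_o/r_i)/(2πkL), R_conv = 1/(h·2πrL)):
R_inner film = 1/(h_i·2πr₁L) = 1/(1770×2π×0.08×1) = 0.001124 K/W
R_stainless steel pipe wall = ln(88/80)/(2π×15.8×1) = 9.601×10^-4 K/W
R_glass-fibre batt = ln(148/88)/(2π×0.0408×1) = 2.028 K/W
R_total = 2.03 K/W
Q = ΔT/R_total = 86/2.03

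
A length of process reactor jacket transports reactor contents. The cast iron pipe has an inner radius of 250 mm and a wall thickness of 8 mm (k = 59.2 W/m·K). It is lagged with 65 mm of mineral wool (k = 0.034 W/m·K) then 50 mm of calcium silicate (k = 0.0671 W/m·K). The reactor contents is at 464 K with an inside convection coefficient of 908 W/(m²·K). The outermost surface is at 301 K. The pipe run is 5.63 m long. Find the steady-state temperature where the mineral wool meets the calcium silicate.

Cylindrical conduction, so R = ln(r₂/r₁)/(2πkL) per layer, in series:
R_inner film = 1/(h_i·2πr₁L) = 1/(908×2π×0.25×5.63) = 1.245×10^-4 K/W
R_cast iron pipe wall = ln(258/250)/(2π×59.2×5.63) = 1.504×10^-5 K/W
R_mineral wool = ln(323/258)/(2π×0.034×5.63) = 0.1868 K/W
R_calcium silicate = ln(373/323)/(2π×0.0671×5.63) = 0.06064 K/W
R_total = 0.2476 K/W
Q = ΔT/R_total = 163/0.2476
Q = 658 W
T_interface = T_inner − Q·ΣR(inner→interface) = 464 − 658×0.187

T ≈ 341 K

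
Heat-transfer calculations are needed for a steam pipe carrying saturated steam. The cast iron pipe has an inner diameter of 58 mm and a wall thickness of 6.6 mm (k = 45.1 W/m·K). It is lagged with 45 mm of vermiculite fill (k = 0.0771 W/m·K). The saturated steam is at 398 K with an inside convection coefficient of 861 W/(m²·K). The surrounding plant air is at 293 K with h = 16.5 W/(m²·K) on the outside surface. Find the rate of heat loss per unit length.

Treating each annulus and film as a series resistance:
R_inner film = 1/(h_i·2πr₁L) = 1/(861×2π×0.029×1) = 0.006374 K/W
R_cast iron pipe wall = ln(35.6/29)/(2π×45.1×1) = 7.236×10^-4 K/W
R_vermiculite fill = ln(80.6/35.6)/(2π×0.0771×1) = 1.687 K/W
R_outer film = 1/(h_o·2πr_oL) = 1/(16.5×2π×0.0806×1) = 0.1197 K/W
R_total = 1.814 K/W
Q = ΔT/R_total = 105/1.814

q′ ≈ 57.9 W/m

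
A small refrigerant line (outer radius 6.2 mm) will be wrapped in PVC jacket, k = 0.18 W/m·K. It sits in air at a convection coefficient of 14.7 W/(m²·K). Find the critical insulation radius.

For a cylinder r_cr = k/h = 0.18/14.7
r_cr = 12.2 mm; since the bare radius (6.2 mm) is below r_cr, adding a thin layer of insulation will *increase* heat loss.

r_cr ≈ 12.2 mm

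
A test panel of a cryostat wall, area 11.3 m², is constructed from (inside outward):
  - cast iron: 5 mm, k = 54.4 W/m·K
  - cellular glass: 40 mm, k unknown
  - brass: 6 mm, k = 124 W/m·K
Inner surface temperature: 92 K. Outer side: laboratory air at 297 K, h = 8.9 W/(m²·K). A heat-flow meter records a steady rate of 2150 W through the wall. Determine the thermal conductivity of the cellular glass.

Series thermal resistances:
R_cast iron = L/(kA) = 0.005/(54.4×11.3) = 8.134×10^-6 K/W
R_brass = L/(kA) = 0.006/(124×11.3) = 4.282×10^-6 K/W
R_outer film = 1/(h_o·A) = 1/(8.9×11.3) = 0.009943 K/W
Sum of known resistances R_other = 0.009956 K/W
Total R = ΔT/Q = 205/2150 = 0.09535 K/W
R_cellular glass = R_total − R_other = 0.08539 K/W
k = L/(R·A) = 0.04/(0.08539×11.3)

k ≈ 0.0415 W/(m·K)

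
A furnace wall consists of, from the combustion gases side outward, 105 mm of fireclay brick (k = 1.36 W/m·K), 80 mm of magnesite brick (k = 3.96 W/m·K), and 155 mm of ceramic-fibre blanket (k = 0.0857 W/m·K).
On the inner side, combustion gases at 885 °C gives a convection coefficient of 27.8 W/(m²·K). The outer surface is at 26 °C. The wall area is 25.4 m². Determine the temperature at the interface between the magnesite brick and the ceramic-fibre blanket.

Treating each layer as a thermal resistance in series:
R_inner film = 1/(h_i·A) = 1/(27.8×25.4) = 0.001416 K/W
R_fireclay brick = L/(kA) = 0.105/(1.36×25.4) = 0.00304 K/W
R_magnesite brick = L/(kA) = 0.08/(3.96×25.4) = 7.954×10^-4 K/W
R_ceramic-fibre blanket = L/(kA) = 0.155/(0.0857×25.4) = 0.07121 K/W
R_total = 0.07646 K/W;  Q = ΔT/R_total = 859/0.07646 = 11240 W
T_interface = T_inner − Q·ΣR(inner→interface) = 885 − 11200×0.005251

T ≈ 826 °C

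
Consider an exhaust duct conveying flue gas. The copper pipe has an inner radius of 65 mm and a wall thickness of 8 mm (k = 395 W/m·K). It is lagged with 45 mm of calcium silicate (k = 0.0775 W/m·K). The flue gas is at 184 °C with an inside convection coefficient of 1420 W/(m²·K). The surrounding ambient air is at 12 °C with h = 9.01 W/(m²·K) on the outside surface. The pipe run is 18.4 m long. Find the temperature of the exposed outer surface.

For a radial system each layer contributes R = ln(r_out/r_in)/(2πkL); films add R = 1/(hA).
R_inner film = 1/(h_i·2πr₁L) = 1/(1420×2π×0.065×18.4) = 9.371×10^-5 K/W
R_copper pipe wall = ln(73/65)/(2π×395×18.4) = 2.542×10^-6 K/W
R_calcium silicate = ln(118/73)/(2π×0.0775×18.4) = 0.0536 K/W
R_outer film = 1/(h_o·2πr_oL) = 1/(9.01×2π×0.118×18.4) = 0.008136 K/W
R_total = 0.06183 K/W
Q = ΔT/R_total = 172/0.06183
Q = 2780 W
T_interface = T_inner − Q·ΣR(inner→interface) = 184 − 2780×0.05369

T ≈ 34.6 °C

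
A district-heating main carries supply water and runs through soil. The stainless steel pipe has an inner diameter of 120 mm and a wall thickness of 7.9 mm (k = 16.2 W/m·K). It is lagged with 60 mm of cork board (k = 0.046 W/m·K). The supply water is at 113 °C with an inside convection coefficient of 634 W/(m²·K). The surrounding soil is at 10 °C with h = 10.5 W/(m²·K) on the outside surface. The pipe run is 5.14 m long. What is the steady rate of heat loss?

Treating each annulus and film as a series resistance:
R_inner film = 1/(h_i·2πr₁L) = 1/(634×2π×0.06×5.14) = 8.14×10^-4 K/W
R_stainless steel pipe wall = ln(67.9/60)/(2π×16.2×5.14) = 2.364×10^-4 K/W
R_cork board = ln(127.9/67.9)/(2π×0.046×5.14) = 0.4262 K/W
R_outer film = 1/(h_o·2πr_oL) = 1/(10.5×2π×0.1279×5.14) = 0.02306 K/W
R_total = 0.4503 K/W
Q = ΔT/R_total = 103/0.4503

Q ≈ 229 W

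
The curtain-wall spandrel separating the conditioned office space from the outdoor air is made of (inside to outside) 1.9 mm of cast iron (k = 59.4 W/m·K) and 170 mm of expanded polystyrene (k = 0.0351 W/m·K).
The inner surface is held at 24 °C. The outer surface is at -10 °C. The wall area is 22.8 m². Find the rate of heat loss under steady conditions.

Model the wall as resistances in series:
R_cast iron = L/(kA) = 0.0019/(59.4×22.8) = 1.403×10^-6 K/W
R_expanded polystyrene = L/(kA) = 0.17/(0.0351×22.8) = 0.2124 K/W
R_total = 0.2124 K/W
Q = ΔT / R_total = 34 / 0.2124

Q ≈ 160 W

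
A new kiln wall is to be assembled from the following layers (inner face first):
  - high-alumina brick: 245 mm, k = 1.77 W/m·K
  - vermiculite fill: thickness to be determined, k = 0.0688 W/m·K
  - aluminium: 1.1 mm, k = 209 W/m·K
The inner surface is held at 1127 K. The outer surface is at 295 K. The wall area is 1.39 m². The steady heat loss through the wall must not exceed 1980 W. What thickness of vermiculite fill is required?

Thermal resistances in series:
R_high-alumina brick = L/(kA) = 0.245/(1.77×1.39) = 0.09958 K/W
R_aluminium = L/(kA) = 0.0011/(209×1.39) = 3.786×10^-6 K/W
Sum of the known resistances R_other = 0.09959 K/W
Required total resistance R_tot = ΔT/Q_allow = 832/1980 = 0.4202 K/W
R_vermiculite fill = R_tot − R_other = 0.3206 K/W
L = R·k·A = 0.3206×0.0688×1.39

L ≈ 30.7 mm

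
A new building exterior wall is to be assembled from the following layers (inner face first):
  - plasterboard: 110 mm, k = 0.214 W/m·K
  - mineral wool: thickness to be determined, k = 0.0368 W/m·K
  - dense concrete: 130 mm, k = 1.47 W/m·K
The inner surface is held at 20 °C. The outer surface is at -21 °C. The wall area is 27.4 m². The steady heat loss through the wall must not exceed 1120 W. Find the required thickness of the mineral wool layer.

Using the resistance-network approach (series):
R_plasterboard = L/(kA) = 0.11/(0.214×27.4) = 0.01876 K/W
R_dense concrete = L/(kA) = 0.13/(1.47×27.4) = 0.003228 K/W
Sum of the known resistances R_other = 0.02199 K/W
Required total resistance R_tot = ΔT/Q_allow = 41/1120 = 0.03661 K/W
R_mineral wool = R_tot − R_other = 0.01462 K/W
L = R·k·A = 0.01462×0.0368×27.4

L ≈ 14.7 mm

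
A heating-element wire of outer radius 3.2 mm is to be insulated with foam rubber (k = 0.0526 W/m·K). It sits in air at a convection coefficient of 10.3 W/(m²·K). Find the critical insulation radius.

For a cylinder r_cr = k/h = 0.0526/10.3
r_cr = 5.11 mm; since the bare radius (3.2 mm) is below r_cr, adding a thin layer of insulation will *increase* heat loss.

r_cr ≈ 5.11 mm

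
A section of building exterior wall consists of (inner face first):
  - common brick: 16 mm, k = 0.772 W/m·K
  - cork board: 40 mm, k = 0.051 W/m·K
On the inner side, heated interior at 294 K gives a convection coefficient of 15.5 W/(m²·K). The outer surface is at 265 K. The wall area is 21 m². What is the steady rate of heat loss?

Model the wall as resistances in series:
R_inner film = 1/(h_i·A) = 1/(15.5×21) = 0.003072 K/W
R_common brick = L/(kA) = 0.016/(0.772×21) = 9.869×10^-4 K/W
R_cork board = L/(kA) = 0.04/(0.051×21) = 0.03735 K/W
R_total = 0.04141 K/W
Q = ΔT / R_total = 29 / 0.04141

Q ≈ 700 W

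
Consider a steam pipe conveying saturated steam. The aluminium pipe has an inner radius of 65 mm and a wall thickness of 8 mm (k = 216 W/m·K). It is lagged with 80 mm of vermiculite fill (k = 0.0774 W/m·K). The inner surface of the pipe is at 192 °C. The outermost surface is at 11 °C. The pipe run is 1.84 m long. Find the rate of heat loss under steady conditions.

Per-layer cylindrical resistances, series-summed:
R_aluminium pipe wall = ln(73/65)/(2π×216×1.84) = 4.648×10^-5 K/W
R_vermiculite fill = ln(153/73)/(2π×0.0774×1.84) = 0.827 K/W
R_total = 0.827 K/W
Q = ΔT/R_total = 181/0.827

Q ≈ 219 W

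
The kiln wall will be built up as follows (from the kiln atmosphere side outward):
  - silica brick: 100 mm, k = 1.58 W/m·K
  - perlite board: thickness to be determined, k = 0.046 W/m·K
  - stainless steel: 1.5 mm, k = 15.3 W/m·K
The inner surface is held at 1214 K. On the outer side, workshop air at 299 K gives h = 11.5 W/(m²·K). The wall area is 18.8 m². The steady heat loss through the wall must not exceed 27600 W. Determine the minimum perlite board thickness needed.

Using the resistance-network approach (series):
R_silica brick = L/(kA) = 0.1/(1.58×18.8) = 0.003367 K/W
R_stainless steel = L/(kA) = 0.0015/(15.3×18.8) = 5.215×10^-6 K/W
R_outer film = 1/(h_o·A) = 1/(11.5×18.8) = 0.004625 K/W
Sum of the known resistances R_other = 0.007997 K/W
Required total resistance R_tot = ΔT/Q_allow = 915/27600 = 0.03315 K/W
R_perlite board = R_tot − R_other = 0.02516 K/W
L = R·k·A = 0.02516×0.046×18.8

L ≈ 21.8 mm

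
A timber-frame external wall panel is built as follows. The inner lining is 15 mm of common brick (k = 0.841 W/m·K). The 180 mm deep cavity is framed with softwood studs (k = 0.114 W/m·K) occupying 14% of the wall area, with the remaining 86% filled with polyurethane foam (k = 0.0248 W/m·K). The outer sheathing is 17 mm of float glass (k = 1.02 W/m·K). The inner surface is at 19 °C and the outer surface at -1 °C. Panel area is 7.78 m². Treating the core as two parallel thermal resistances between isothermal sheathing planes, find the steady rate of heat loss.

Sheathing layers in series; stud and cavity paths in parallel between them.
R_inner = 0.015/(0.841×7.78) = 0.002293 K/W
R_stud  = 0.18/(0.114×0.14×7.78) = 1.45 K/W
R_cav   = 0.18/(0.0248×0.86×7.78) = 1.085 K/W
1/R_core = 1/R_stud + 1/R_cav → R_core = 0.6205 K/W
R_outer = 0.017/(1.02×7.78) = 0.002142 K/W
R_total = 0.6249 K/W
Q = ΔT/R_total = 20/0.6249

Q ≈ 32 W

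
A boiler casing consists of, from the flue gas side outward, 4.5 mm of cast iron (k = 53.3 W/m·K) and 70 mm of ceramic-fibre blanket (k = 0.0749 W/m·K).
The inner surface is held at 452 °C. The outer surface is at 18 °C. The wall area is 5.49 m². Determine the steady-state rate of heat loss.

Treating each layer as a thermal resistance in series:
R_cast iron = L/(kA) = 0.0045/(53.3×5.49) = 1.538×10^-5 K/W
R_ceramic-fibre blanket = L/(kA) = 0.07/(0.0749×5.49) = 0.1702 K/W
R_total = 0.1702 K/W
Q = ΔT / R_total = 434 / 0.1702

Q ≈ 2550 W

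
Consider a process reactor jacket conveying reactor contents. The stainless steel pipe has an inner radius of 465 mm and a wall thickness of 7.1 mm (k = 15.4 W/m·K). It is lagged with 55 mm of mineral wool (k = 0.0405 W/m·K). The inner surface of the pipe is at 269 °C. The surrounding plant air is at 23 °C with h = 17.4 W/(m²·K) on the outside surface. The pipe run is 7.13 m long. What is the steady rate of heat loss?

For a radial system each layer contributes R = ln(r_out/r_in)/(2πkL); films add R = 1/(hA).
R_stainless steel pipe wall = ln(472.1/465)/(2π×15.4×7.13) = 2.196×10^-5 K/W
R_mineral wool = ln(527.1/472.1)/(2π×0.0405×7.13) = 0.06074 K/W
R_outer film = 1/(h_o·2πr_oL) = 1/(17.4×2π×0.5271×7.13) = 0.002434 K/W
R_total = 0.06319 K/W
Q = ΔT/R_total = 246/0.06319

Q ≈ 3890 W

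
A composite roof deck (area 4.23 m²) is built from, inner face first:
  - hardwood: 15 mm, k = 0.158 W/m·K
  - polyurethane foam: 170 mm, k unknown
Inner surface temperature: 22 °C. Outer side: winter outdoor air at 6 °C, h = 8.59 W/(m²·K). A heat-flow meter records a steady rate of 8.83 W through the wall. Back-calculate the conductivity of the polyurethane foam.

Series thermal resistances:
R_hardwood = L/(kA) = 0.015/(0.158×4.23) = 0.02244 K/W
R_outer film = 1/(h_o·A) = 1/(8.59×4.23) = 0.02752 K/W
Sum of known resistances R_other = 0.04996 K/W
Total R = ΔT/Q = 16/8.83 = 1.812 K/W
R_polyurethane foam = R_total − R_other = 1.762 K/W
k = L/(R·A) = 0.17/(1.762×4.23)

k ≈ 0.0228 W/(m·K)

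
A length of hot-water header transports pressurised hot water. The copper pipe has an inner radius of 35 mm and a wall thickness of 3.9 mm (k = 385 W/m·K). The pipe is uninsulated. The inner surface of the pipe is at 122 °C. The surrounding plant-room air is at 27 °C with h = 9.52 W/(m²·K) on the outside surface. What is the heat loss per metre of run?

q′ ≈ 221 W/m

For a radial system each layer contributes R = ln(r_out/r_in)/(2πkL); films add R = 1/(hA).
R_copper pipe wall = ln(38.9/35)/(2π×385×1) = 4.367×10^-5 K/W
R_outer film = 1/(h_o·2πr_oL) = 1/(9.52×2π×0.0389×1) = 0.4298 K/W
R_total = 0.4298 K/W
Q = ΔT/R_total = 95/0.4298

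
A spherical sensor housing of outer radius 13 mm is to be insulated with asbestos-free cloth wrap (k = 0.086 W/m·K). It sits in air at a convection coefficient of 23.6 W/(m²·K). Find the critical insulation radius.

For a sphere r_cr = 2k/h = 2×0.086/23.6
r_cr = 7.29 mm; since the bare radius (13 mm) is above r_cr, any added insulation will reduce heat loss.

r_cr ≈ 7.29 mm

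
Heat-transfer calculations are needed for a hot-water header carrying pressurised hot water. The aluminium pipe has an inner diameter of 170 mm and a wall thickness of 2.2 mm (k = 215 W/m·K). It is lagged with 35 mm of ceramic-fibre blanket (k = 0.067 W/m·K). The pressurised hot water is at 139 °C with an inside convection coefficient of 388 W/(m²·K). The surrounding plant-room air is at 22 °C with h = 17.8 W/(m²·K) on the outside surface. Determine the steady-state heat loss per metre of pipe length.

Treating each annulus and film as a series resistance:
R_inner film = 1/(h_i·2πr₁L) = 1/(388×2π×0.085×1) = 0.004826 K/W
R_aluminium pipe wall = ln(87.2/85)/(2π×215×1) = 1.892×10^-5 K/W
R_ceramic-fibre blanket = ln(122.2/87.2)/(2π×0.067×1) = 0.8016 K/W
R_outer film = 1/(h_o·2πr_oL) = 1/(17.8×2π×0.1222×1) = 0.07317 K/W
R_total = 0.8796 K/W
Q = ΔT/R_total = 117/0.8796

q′ ≈ 133 W/m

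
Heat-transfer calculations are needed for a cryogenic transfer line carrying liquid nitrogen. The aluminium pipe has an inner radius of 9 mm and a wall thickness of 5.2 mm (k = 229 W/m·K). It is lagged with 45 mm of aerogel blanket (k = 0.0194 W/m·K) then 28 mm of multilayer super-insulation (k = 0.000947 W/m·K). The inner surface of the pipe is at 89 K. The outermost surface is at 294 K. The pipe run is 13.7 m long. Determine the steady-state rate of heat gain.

Treating each annulus and film as a series resistance:
R_aluminium pipe wall = ln(14.2/9)/(2π×229×13.7) = 2.313×10^-5 K/W
R_aerogel blanket = ln(59.2/14.2)/(2π×0.0194×13.7) = 0.8549 K/W
R_multilayer super-insulation = ln(87.2/59.2)/(2π×0.000947×13.7) = 4.751 K/W
R_total = 5.606 K/W
Q = ΔT/R_total = 205/5.606

Q ≈ 36.6 W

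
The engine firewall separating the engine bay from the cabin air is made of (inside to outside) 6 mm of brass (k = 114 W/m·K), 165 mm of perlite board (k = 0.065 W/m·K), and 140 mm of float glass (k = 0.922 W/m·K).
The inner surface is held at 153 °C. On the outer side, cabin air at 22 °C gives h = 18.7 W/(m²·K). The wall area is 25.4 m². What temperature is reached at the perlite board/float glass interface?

T ≈ 31.8 °C

Series thermal resistances:
R_brass = L/(kA) = 0.006/(114×25.4) = 2.072×10^-6 K/W
R_perlite board = L/(kA) = 0.165/(0.065×25.4) = 0.09994 K/W
R_float glass = L/(kA) = 0.14/(0.922×25.4) = 0.005978 K/W
R_outer film = 1/(h_o·A) = 1/(18.7×25.4) = 0.002105 K/W
R_total = 0.108 K/W;  Q = ΔT/R_total = 131/0.108 = 1213 W
T_interface = T_inner − Q·ΣR(inner→interface) = 153 − 1210×0.09994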